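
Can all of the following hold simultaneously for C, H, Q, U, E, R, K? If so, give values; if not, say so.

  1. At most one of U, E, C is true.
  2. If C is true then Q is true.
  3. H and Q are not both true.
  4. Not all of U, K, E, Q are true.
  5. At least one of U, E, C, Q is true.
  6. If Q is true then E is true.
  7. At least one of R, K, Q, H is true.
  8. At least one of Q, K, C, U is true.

C = False, H = False, Q = True, U = False, E = True, R = True, K = False

  (1) {U, E, C}: 1 true — at most one ✓
  (2) C=F ⇒ Q: vacuous ✓
  (3) H=F, Q=T — not both ✓
  (4) {U, K, E, Q}: 2/4 true — not all ✓
  (5) {U, E, C, Q}: 2 true — at least one ✓
  (6) Q=T ⇒ E: T ✓
  (7) {R, K, Q, H}: 2 true — at least one ✓
  (8) {Q, K, C, U}: 1 true — at least one ✓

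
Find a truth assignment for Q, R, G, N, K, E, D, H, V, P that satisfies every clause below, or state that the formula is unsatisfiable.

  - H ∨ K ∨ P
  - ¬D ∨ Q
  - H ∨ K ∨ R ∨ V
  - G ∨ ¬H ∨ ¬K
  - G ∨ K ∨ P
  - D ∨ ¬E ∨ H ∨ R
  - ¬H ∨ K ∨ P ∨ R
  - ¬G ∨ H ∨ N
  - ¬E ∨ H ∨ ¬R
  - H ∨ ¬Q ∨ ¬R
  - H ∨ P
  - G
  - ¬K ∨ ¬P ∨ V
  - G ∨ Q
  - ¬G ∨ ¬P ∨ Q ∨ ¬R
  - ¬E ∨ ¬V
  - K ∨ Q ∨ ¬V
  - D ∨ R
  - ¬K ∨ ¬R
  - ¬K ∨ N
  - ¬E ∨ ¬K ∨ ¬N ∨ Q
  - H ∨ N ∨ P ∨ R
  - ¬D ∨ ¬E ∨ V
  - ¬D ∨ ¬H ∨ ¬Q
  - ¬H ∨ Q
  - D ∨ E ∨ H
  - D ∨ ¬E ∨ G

Q = True, R = False, G = True, N = True, K = True, E = False, D = True, H = False, V = True, P = True

Unit clause (G) forces G = True.
Try Q = False:
  (¬D ∨ Q) forces D = False.
  (D ∨ R) forces R = True.
  (¬G ∨ ¬P ∨ Q ∨ ¬R) forces P = False.
  (H ∨ P) forces H = True.
  clause (¬H ∨ Q) is falsified — backtrack.
So Q = True.
Set R = False.
  then (D ∨ R) forces D = True.
  then (¬D ∨ ¬H ∨ ¬Q) forces H = False.
  then (¬G ∨ H ∨ N) forces N = True.
  then (H ∨ P) forces P = True.
Set K = True.
  then (¬K ∨ ¬P ∨ V) forces V = True.
  then (¬E ∨ ¬V) forces E = False.
All clauses satisfied.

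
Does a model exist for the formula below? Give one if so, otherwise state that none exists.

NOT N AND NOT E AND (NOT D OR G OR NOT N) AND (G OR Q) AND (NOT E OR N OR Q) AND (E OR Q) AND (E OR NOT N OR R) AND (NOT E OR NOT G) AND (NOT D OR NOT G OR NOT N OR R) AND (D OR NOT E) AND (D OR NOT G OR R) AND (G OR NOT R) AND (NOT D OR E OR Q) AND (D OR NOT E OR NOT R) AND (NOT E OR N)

D=F, G=F, N=F, E=F, R=F, Q=T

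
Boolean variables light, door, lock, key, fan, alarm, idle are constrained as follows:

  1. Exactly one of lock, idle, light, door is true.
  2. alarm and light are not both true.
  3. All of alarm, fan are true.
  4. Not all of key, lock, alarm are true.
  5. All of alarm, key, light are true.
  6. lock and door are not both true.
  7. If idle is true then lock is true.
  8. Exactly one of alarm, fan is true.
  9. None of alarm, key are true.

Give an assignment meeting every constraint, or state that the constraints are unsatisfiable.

No satisfying assignment exists.

Case key = True:
  Constraint (9) is violated (key=T) — contradiction.
Case key = False:
  Constraint (5) is violated (key=F) — contradiction.
Both cases fail — unsatisfiable.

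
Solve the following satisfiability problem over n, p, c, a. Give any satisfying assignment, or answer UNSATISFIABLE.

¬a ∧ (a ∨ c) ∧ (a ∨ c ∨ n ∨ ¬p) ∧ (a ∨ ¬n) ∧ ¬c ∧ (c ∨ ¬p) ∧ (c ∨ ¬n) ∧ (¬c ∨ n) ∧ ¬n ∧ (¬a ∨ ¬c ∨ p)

No satisfying assignment exists.

Case c = True:
  Clause (¬c) is falsified — contradiction.
Case c = False:
  (¬a) forces a = False.
  Clause (a ∨ c) is falsified — contradiction.
Both cases fail, so the formula is unsatisfiable.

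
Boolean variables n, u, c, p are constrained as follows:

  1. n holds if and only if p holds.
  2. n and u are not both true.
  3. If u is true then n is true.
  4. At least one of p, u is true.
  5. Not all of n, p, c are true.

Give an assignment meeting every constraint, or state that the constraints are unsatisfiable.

n = True, u = False, c = False, p = True

  (1) n=T, p=T — same ✓
  (2) n=T, u=F — not both ✓
  (3) u=F ⇒ n: vacuous ✓
  (4) {p, u}: 1 true — at least one ✓
  (5) {n, p, c}: 2/3 true — not all ✓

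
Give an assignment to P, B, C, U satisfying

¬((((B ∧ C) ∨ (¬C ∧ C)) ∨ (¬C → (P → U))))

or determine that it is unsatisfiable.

P: True, B: False, C: False, U: False

  ¬((((B ∧ C) ∨ (¬C ∧ C)) ∨ (¬C → (P → U)))) = True
    ((B ∧ C) ∨ (¬C ∧ C)) ∨ (¬C → (P → U)) = False
      (B ∧ C) ∨ (¬C ∧ C) = False
        B ∧ C = False
        ¬C ∧ C = False
          ¬C = True
      ¬C → (P → U) = False
        ¬C = True
        P → U = False
The formula evaluates to True.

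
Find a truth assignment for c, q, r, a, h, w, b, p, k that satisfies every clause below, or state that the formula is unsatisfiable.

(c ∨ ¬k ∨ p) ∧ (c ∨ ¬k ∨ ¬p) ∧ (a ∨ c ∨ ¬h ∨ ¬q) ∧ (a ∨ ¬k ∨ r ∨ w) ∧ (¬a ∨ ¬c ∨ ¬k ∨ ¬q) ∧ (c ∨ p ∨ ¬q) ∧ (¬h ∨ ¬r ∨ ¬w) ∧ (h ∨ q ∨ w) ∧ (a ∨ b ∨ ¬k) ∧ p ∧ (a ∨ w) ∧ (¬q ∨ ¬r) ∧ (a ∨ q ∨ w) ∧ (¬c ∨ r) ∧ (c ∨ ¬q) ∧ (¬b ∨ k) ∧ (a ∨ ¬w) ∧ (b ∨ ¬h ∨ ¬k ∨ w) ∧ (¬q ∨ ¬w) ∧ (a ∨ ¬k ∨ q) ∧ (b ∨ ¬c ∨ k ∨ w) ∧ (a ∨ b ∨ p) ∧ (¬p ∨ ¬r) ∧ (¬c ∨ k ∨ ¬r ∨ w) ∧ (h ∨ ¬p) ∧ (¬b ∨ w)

c: False; q: False; r: False; a: True; h: True; w: False; b: False; p: True; k: False

Unit clause (p) forces p = True.
In (¬p ∨ ¬r) only ¬r is left, so r = False.
In (h ∨ ¬p) only h is left, so h = True.
In (¬c ∨ r) only ¬c is left, so c = False.
In (c ∨ ¬q) only ¬q is left, so q = False.
In (c ∨ ¬k ∨ ¬p) only ¬k is left, so k = False.
In (¬b ∨ k) only ¬b is left, so b = False.
Try a = False:
  (a ∨ w) forces w = True.
  clause (a ∨ ¬w) is falsified — backtrack.
So a = True.
Set w = False.
All clauses satisfied.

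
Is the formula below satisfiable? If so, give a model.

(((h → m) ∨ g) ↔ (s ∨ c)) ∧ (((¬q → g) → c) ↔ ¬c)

m=F; c=F; q=F; h=F; g=F; s=T

  ((h → m) ∨ g) ↔ (s ∨ c) = True
    (h → m) ∨ g = True
      h → m = True
    s ∨ c = True
  ((¬q → g) → c) ↔ ¬c = True
    (¬q → g) → c = True
      ¬q → g = False
        ¬q = True
    ¬c = True
Both conjuncts True, so the formula holds.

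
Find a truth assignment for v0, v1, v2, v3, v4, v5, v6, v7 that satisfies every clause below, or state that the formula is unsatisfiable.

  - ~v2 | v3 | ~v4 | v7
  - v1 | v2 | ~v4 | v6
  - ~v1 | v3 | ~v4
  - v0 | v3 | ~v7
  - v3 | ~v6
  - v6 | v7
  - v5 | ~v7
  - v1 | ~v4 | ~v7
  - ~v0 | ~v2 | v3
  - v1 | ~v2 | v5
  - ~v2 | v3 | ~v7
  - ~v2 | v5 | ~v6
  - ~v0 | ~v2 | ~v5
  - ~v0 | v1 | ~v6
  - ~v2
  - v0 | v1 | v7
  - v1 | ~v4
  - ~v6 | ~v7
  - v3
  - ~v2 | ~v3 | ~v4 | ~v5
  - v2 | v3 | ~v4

Unit clause (~v2) forces v2 = False.
Unit clause (v3) forces v3 = True.
Set v0 = False.
Set v1 = True.
Set v4 = True.
Set v5 = False.
  then (v5 | ~v7) forces v7 = False.
  then (v6 | v7) forces v6 = True.
All clauses satisfied.

v0 = False, v1 = True, v2 = False, v3 = True, v4 = True, v5 = False, v6 = True, v7 = False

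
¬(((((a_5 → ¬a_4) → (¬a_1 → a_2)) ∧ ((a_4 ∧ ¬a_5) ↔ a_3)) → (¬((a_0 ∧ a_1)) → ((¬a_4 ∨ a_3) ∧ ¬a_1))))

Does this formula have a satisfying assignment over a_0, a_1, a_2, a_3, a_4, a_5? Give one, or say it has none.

a_0=T, a_1=F, a_2=T, a_3=F, a_4=T, a_5=T

  ¬(((((a_5 → ¬a_4) → (¬a_1 → a_2)) ∧ ((a_4 ∧ ¬a_5) ↔ a_3)) → (¬((a_0 ∧ a_1)) → ((¬a_4 ∨ a_3) ∧ ¬a_1)))) = True
    (((a_5 → ¬a_4) → (¬a_1 → a_2)) ∧ ((a_4 ∧ ¬a_5) ↔ a_3)) → (¬((a_0 ∧ a_1)) → ((¬a_4 ∨ a_3) ∧ ¬a_1)) = False
      ((a_5 → ¬a_4) → (¬a_1 → a_2)) ∧ ((a_4 ∧ ¬a_5) ↔ a_3) = True
        (a_5 → ¬a_4) → (¬a_1 → a_2) = True
          a_5 → ¬a_4 = False
            ¬a_4 = False
          ¬a_1 → a_2 = True
            ¬a_1 = True
        (a_4 ∧ ¬a_5) ↔ a_3 = True
          a_4 ∧ ¬a_5 = False
            ¬a_5 = False
      ¬((a_0 ∧ a_1)) → ((¬a_4 ∨ a_3) ∧ ¬a_1) = False
        ¬((a_0 ∧ a_1)) = True
          a_0 ∧ a_1 = False
        (¬a_4 ∨ a_3) ∧ ¬a_1 = False
          ¬a_4 ∨ a_3 = False
            ¬a_4 = False
          ¬a_1 = True
The formula evaluates to True.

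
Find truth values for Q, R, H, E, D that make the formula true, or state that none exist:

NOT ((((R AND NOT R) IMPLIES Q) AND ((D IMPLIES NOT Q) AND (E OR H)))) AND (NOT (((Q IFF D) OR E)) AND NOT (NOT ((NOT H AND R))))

Q: False, R: True, H: False, E: False, D: True

  NOT ((((R AND NOT R) IMPLIES Q) AND ((D IMPLIES NOT Q) AND (E OR H)))) = True
    ((R AND NOT R) IMPLIES Q) AND ((D IMPLIES NOT Q) AND (E OR H)) = False
      (R AND NOT R) IMPLIES Q = True
        R AND NOT R = False
          NOT R = False
      (D IMPLIES NOT Q) AND (E OR H) = False
        D IMPLIES NOT Q = True
          NOT Q = True
        E OR H = False
  NOT (((Q IFF D) OR E)) AND NOT (NOT ((NOT H AND R))) = True
    NOT (((Q IFF D) OR E)) = True
      (Q IFF D) OR E = False
        Q IFF D = False
    NOT (NOT ((NOT H AND R))) = True
      NOT ((NOT H AND R)) = False
        NOT H AND R = True
          NOT H = True
Both conjuncts True, so the formula holds.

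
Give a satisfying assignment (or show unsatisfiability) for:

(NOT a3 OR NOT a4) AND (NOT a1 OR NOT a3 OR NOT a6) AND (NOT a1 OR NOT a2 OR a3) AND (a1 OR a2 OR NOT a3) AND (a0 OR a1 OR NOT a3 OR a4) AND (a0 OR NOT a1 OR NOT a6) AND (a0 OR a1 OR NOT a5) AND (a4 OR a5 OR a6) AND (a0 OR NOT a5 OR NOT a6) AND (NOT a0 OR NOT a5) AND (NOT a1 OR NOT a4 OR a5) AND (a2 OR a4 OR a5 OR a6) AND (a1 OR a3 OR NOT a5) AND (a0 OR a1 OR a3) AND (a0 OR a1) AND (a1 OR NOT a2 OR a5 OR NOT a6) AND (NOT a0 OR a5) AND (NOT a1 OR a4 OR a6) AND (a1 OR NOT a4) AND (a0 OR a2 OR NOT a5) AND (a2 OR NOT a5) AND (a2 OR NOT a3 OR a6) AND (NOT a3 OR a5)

Case a0 = True:
  (NOT a0 OR NOT a5) forces a5 = False.
  Clause (NOT a0 OR a5) is falsified — contradiction.
Case a0 = False:
  (a0 OR a1) forces a1 = True.
  (a0 OR NOT a1 OR NOT a6) forces a6 = False.
  (NOT a1 OR a4 OR a6) forces a4 = True.
  (NOT a3 OR NOT a4) forces a3 = False.
  (NOT a1 OR NOT a2 OR a3) forces a2 = False.
  (NOT a1 OR NOT a4 OR a5) forces a5 = True.
  Clause (a0 OR a2 OR NOT a5) is falsified — contradiction.
Both cases fail, so the formula is unsatisfiable.

Unsatisfiable — no assignment works.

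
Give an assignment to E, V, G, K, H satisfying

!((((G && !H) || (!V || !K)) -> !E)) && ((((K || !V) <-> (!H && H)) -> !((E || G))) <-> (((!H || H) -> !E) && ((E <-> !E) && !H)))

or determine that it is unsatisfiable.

E = True, V = True, G = False, K = False, H = False

  !((((G && !H) || (!V || !K)) -> !E)) = True
    ((G && !H) || (!V || !K)) -> !E = False
      (G && !H) || (!V || !K) = True
        G && !H = False
          !H = True
        !V || !K = True
          !V = False
          !K = True
      !E = False
  (((K || !V) <-> (!H && H)) -> !((E || G))) <-> (((!H || H) -> !E) && ((E <-> !E) && !H)) = True
    ((K || !V) <-> (!H && H)) -> !((E || G)) = False
      (K || !V) <-> (!H && H) = True
        K || !V = False
          !V = False
        !H && H = False
          !H = True
      !((E || G)) = False
        E || G = True
    ((!H || H) -> !E) && ((E <-> !E) && !H) = False
      (!H || H) -> !E = False
        !H || H = True
          !H = True
        !E = False
      (E <-> !E) && !H = False
        E <-> !E = False
          !E = False
        !H = True
Both conjuncts True, so the formula holds.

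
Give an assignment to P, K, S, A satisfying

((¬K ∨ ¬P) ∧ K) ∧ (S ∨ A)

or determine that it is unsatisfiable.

P=F; K=T; S=T; A=F

  (¬K ∨ ¬P) ∧ K = True
    ¬K ∨ ¬P = True
      ¬K = False
      ¬P = True
  S ∨ A = True
Both conjuncts True, so the formula holds.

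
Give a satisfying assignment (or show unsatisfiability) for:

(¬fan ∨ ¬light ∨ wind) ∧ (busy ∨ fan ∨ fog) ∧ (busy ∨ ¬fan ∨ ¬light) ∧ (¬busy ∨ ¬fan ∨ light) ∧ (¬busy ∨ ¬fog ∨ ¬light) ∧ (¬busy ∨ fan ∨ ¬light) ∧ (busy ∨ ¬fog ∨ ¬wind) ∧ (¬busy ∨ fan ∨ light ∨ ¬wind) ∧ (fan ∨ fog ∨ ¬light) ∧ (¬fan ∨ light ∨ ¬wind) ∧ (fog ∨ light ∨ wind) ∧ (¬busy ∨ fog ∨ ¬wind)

busy = False; fog = True; fan = False; light = False; wind = False

Set busy = False.
Set fog = True.
  then (busy ∨ ¬fog ∨ ¬wind) forces wind = False.
Set fan = False.
Set light = False.
All clauses satisfied.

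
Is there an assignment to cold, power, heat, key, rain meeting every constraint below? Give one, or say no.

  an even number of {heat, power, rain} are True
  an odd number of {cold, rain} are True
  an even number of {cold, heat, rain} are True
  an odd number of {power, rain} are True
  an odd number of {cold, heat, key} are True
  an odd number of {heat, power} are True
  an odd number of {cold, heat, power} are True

cold = False, power = False, heat = True, key = False, rain = True

{heat, power, rain}: 2 true → even ✓
{cold, rain}: 1 true → odd ✓
{cold, heat, rain}: 2 true → even ✓
{power, rain}: 1 true → odd ✓
{cold, heat, key}: 1 true → odd ✓
{heat, power}: 1 true → odd ✓
{cold, heat, power}: 1 true → odd ✓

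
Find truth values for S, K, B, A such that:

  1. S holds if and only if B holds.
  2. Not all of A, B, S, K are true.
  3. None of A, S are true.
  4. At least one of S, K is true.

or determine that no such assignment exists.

S=F, K=T, B=F, A=F

  (1) S=F, B=F — same ✓
  (2) {A, B, S, K}: 1/4 true — not all ✓
  (3) {A, S}: 0 true — none ✓
  (4) {S, K}: 1 true — at least one ✓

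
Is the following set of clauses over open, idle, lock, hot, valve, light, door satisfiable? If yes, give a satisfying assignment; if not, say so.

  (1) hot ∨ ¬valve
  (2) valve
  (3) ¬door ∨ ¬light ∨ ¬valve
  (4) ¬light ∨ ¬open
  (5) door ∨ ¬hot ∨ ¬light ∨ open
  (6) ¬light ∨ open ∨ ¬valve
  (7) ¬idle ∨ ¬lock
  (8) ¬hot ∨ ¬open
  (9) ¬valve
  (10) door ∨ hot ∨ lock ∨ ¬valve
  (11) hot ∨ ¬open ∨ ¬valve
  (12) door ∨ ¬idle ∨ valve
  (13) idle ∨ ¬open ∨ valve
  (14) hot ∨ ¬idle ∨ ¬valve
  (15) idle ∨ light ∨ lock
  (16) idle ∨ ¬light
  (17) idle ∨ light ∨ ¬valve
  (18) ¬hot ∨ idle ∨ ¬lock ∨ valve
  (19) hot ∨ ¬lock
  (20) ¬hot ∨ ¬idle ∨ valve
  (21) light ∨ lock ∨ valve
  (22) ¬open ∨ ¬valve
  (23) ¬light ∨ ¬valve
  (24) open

The formula is unsatisfiable.

Case valve = True:
  Clause (¬valve) is falsified — contradiction.
Case valve = False:
  Clause (valve) is falsified — contradiction.
Both cases fail, so the formula is unsatisfiable.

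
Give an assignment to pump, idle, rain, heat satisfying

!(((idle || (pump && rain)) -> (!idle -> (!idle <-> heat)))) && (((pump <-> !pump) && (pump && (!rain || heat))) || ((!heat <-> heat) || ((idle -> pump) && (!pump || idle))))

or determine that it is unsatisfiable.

Case idle = True: the conjunct !(((idle || (pump && rain)) -> (!idle -> (!idle <-> heat)))) becomes !((True -> True)) = False.
Case idle = False: the formula simplifies to !(((pump && rain) -> heat)) && (((pump <-> !pump) && (pump && (!rain || heat))) || ((!heat <-> heat) || !pump)).
  pump = True: simplifies to !((rain -> heat)) && (!heat <-> heat).
    heat = True: the conjunct !((rain -> heat)) becomes !((rain -> True)) = False.
    heat = False: the conjunct !heat <-> heat becomes !False <-> False = False.
  pump = False: the conjunct !(((pump && rain) -> heat)) becomes !((False -> heat)) = False.
Both cases fail — unsatisfiable.

The formula is unsatisfiable.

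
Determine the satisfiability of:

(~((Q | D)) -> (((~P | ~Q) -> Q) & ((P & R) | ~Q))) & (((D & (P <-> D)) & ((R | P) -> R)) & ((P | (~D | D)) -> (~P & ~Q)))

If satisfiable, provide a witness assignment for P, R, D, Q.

Unsatisfiable — no assignment works.

Case D = True: the formula simplifies to (P & ((R | P) -> R)) & (~P & ~Q).
  P = True: the conjunct ~P is False.
  P = False: the conjunct P is False.
Case D = False: the conjunct D is False.
Both cases fail — unsatisfiable.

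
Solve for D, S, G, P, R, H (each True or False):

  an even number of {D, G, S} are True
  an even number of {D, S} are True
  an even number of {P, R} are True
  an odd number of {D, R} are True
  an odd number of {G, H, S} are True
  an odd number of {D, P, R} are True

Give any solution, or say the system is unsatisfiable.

D: True, S: True, G: False, P: False, R: False, H: False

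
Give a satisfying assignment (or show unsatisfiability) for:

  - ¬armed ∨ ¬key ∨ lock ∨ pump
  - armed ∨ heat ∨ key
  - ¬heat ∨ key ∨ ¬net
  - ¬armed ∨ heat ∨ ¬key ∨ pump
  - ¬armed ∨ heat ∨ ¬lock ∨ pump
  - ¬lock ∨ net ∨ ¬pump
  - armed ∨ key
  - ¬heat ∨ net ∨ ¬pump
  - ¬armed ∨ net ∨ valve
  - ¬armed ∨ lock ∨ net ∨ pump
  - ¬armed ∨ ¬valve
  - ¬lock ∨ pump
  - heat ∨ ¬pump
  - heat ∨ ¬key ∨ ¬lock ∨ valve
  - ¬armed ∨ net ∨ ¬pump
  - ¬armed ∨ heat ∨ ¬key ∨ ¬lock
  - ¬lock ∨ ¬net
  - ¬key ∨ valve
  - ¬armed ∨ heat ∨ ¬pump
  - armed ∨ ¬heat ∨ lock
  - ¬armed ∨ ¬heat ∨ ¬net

pump: False; armed: False; net: True; key: True; heat: False; valve: True; lock: False

Set pump = False.
  then (¬lock ∨ pump) forces lock = False.
Set armed = False.
  then (armed ∨ key) forces key = True.
  then (¬key ∨ valve) forces valve = True.
  then (armed ∨ ¬heat ∨ lock) forces heat = False.
Set net = True.
All clauses satisfied.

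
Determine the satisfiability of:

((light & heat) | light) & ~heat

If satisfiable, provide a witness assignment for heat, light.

heat = False; light = True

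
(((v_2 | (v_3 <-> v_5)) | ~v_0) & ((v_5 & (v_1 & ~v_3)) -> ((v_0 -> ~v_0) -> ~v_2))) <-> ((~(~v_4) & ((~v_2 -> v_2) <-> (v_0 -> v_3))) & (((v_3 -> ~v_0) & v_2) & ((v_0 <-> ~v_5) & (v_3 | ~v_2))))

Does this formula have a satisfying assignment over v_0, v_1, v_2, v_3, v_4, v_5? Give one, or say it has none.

v_0 = False; v_1 = True; v_2 = True; v_3 = True; v_4 = True; v_5 = True

  (((v_2 | (v_3 <-> v_5)) | ~v_0) & ((v_5 & (v_1 & ~v_3)) -> ((v_0 -> ~v_0) -> ~v_2))) <-> ((~(~v_4) & ((~v_2 -> v_2) <-> (v_0 -> v_3))) & (((v_3 -> ~v_0) & v_2) & ((v_0 <-> ~v_5) & (v_3 | ~v_2)))) = True
    ((v_2 | (v_3 <-> v_5)) | ~v_0) & ((v_5 & (v_1 & ~v_3)) -> ((v_0 -> ~v_0) -> ~v_2)) = True
      (v_2 | (v_3 <-> v_5)) | ~v_0 = True
        v_2 | (v_3 <-> v_5) = True
          v_3 <-> v_5 = True
        ~v_0 = True
      (v_5 & (v_1 & ~v_3)) -> ((v_0 -> ~v_0) -> ~v_2) = True
        v_5 & (v_1 & ~v_3) = False
          v_1 & ~v_3 = False
            ~v_3 = False
        (v_0 -> ~v_0) -> ~v_2 = False
          v_0 -> ~v_0 = True
            ~v_0 = True
          ~v_2 = False
    (~(~v_4) & ((~v_2 -> v_2) <-> (v_0 -> v_3))) & (((v_3 -> ~v_0) & v_2) & ((v_0 <-> ~v_5) & (v_3 | ~v_2))) = True
      ~(~v_4) & ((~v_2 -> v_2) <-> (v_0 -> v_3)) = True
        ~(~v_4) = True
          ~v_4 = False
        (~v_2 -> v_2) <-> (v_0 -> v_3) = True
          ~v_2 -> v_2 = True
            ~v_2 = False
          v_0 -> v_3 = True
      ((v_3 -> ~v_0) & v_2) & ((v_0 <-> ~v_5) & (v_3 | ~v_2)) = True
        (v_3 -> ~v_0) & v_2 = True
          v_3 -> ~v_0 = True
            ~v_0 = True
        (v_0 <-> ~v_5) & (v_3 | ~v_2) = True
          v_0 <-> ~v_5 = True
            ~v_5 = False
          v_3 | ~v_2 = True
            ~v_2 = False
The formula evaluates to True.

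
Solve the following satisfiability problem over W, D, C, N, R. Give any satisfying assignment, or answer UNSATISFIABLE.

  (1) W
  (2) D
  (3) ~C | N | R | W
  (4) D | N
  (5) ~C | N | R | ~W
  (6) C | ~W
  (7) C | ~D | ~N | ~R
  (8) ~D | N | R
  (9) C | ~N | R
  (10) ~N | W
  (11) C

Unit clause (W) forces W = True.
Unit clause (D) forces D = True.
In (C | ~W) only C is left, so C = True.
Set N = True.
Set R = True.
All clauses satisfied.

W: True; D: True; C: True; N: True; R: True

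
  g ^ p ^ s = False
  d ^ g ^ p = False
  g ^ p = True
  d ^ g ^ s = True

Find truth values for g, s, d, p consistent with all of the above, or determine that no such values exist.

g = True, s = True, d = True, p = False

g ^ p ^ s = T ^ F ^ T = False ✓
d ^ g ^ p = T ^ T ^ F = False ✓
g ^ p = T ^ F = True ✓
d ^ g ^ s = T ^ T ^ T = True ✓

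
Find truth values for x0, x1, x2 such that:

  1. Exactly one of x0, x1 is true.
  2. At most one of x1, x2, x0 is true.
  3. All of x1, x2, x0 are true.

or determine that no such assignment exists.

Unsatisfiable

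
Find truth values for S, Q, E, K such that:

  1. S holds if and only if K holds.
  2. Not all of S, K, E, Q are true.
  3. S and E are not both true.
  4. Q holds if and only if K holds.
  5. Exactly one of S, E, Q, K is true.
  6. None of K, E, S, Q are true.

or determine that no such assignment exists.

UNSATISFIABLE

Case E = True:
  Constraint (6) is violated (E=T) — contradiction.
Case E = False:
  (6) forces K = False.
  (1) with K=F forces S = False.
  (4) with K=F forces Q = False.
  Constraint (5) is violated (S=F, E=F, Q=F, K=F) — contradiction.
Both cases fail — unsatisfiable.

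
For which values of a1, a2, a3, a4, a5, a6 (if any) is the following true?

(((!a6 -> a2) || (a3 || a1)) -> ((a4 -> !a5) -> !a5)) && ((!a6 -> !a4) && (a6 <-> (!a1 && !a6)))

a1: True; a2: True; a3: True; a4: False; a5: False; a6: False

  ((!a6 -> a2) || (a3 || a1)) -> ((a4 -> !a5) -> !a5) = True
    (!a6 -> a2) || (a3 || a1) = True
      !a6 -> a2 = True
        !a6 = True
      a3 || a1 = True
    (a4 -> !a5) -> !a5 = True
      a4 -> !a5 = True
        !a5 = True
      !a5 = True
  (!a6 -> !a4) && (a6 <-> (!a1 && !a6)) = True
    !a6 -> !a4 = True
      !a6 = True
      !a4 = True
    a6 <-> (!a1 && !a6) = True
      !a1 && !a6 = False
        !a1 = False
        !a6 = True
Both conjuncts True, so the formula holds.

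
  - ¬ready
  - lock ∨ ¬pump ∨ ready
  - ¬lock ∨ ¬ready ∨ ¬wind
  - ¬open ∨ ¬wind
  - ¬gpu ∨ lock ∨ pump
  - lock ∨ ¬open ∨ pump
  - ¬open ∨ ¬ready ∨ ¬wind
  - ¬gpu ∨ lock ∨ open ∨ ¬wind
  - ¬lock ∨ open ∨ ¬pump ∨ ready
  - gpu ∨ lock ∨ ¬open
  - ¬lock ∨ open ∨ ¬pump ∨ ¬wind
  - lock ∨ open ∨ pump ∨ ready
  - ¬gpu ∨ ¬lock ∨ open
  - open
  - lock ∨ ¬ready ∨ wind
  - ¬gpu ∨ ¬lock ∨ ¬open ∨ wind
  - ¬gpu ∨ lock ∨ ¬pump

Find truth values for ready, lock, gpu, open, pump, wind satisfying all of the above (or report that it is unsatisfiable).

Unit clause (¬ready) forces ready = False.
Unit clause (open) forces open = True.
In (¬open ∨ ¬wind) only ¬wind is left, so wind = False.
Try lock = False:
  (lock ∨ ¬pump ∨ ready) forces pump = False.
  clause (lock ∨ ¬open ∨ pump) is falsified — backtrack.
So lock = True.
  then (¬gpu ∨ ¬lock ∨ ¬open ∨ wind) forces gpu = False.
Set pump = False.
All clauses satisfied.

ready = False, lock = True, gpu = False, open = True, pump = False, wind = False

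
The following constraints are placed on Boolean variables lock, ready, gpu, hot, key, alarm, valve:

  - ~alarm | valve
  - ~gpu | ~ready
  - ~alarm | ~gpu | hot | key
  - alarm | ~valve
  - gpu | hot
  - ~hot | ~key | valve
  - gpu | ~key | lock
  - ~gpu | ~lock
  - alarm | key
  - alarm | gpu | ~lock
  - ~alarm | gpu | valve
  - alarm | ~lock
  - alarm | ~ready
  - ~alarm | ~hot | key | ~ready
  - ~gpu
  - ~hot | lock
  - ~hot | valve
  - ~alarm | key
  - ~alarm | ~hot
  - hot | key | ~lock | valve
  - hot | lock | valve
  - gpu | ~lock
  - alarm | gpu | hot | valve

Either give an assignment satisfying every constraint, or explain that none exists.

The formula is unsatisfiable.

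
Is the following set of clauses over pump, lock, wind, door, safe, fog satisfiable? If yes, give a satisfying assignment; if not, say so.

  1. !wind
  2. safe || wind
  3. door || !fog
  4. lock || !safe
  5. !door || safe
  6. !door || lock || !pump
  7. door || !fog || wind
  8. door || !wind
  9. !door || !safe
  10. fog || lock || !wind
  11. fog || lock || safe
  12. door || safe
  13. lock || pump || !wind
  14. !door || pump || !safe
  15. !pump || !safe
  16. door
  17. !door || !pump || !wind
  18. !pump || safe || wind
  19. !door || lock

Unsatisfiable

Case door = True:
  (!wind) forces wind = False.
  (safe || wind) forces safe = True.
  Clause (!door || !safe) is falsified — contradiction.
Case door = False:
  Clause (door) is falsified — contradiction.
Both cases fail, so the formula is unsatisfiable.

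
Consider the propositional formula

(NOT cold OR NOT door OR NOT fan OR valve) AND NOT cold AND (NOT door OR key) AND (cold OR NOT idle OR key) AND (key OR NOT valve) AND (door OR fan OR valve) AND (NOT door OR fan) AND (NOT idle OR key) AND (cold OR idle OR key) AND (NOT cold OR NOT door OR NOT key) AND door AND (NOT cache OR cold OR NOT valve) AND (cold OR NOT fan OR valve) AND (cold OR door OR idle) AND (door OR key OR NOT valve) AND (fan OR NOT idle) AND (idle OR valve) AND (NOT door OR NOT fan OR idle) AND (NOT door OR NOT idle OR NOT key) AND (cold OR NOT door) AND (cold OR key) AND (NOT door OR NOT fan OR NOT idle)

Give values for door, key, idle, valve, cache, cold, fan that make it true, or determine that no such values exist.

Unsatisfiable

Case door = True:
  (NOT cold) forces cold = False.
  Clause (cold OR NOT door) is falsified — contradiction.
Case door = False:
  Clause (door) is falsified — contradiction.
Both cases fail, so the formula is unsatisfiable.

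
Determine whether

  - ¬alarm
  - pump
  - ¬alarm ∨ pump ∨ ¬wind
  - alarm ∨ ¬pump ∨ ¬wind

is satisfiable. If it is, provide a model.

alarm = False, wind = False, pump = True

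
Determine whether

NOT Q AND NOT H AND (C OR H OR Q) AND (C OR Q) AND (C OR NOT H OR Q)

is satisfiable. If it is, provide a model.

Unit clause (NOT Q) forces Q = False.
Unit clause (NOT H) forces H = False.
In (C OR H OR Q) only C is left, so C = True.
Check each clause:
  (NOT Q): NOT Q holds.
  (NOT H): NOT H holds.
  (C OR H OR Q): C holds.
  (C OR Q): C holds.
  (C OR NOT H OR Q): C holds.
All clauses satisfied.

C = True, H = False, Q = False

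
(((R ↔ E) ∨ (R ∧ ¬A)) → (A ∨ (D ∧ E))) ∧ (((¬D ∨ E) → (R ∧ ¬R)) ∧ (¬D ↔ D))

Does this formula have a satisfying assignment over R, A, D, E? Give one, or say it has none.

No satisfying assignment exists.

The conjunct ¬D ↔ D is unsatisfiable on its own:
  D=F: evaluates to False.
  D=T: evaluates to False.
So the whole conjunction is unsatisfiable.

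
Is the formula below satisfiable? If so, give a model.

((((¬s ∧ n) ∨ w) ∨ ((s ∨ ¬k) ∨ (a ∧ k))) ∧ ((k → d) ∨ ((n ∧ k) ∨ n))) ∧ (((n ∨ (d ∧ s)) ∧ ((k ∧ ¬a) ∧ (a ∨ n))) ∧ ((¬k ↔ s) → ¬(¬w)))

k = True; a = False; s = True; n = True; w = True; d = False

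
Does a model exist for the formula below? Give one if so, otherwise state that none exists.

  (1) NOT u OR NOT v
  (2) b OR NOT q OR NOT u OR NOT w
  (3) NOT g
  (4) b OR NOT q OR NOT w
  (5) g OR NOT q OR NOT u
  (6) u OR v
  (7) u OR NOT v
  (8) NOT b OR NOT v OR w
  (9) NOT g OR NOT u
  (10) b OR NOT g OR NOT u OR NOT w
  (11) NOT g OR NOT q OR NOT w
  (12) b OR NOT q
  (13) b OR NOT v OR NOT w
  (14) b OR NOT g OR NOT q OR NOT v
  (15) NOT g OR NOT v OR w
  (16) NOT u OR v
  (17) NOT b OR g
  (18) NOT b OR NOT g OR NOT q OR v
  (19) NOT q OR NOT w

Case v = True:
  (NOT u OR NOT v) forces u = False.
  Clause (u OR NOT v) is falsified — contradiction.
Case v = False:
  (NOT g) forces g = False.
  (u OR v) forces u = True.
  Clause (NOT u OR v) is falsified — contradiction.
Both cases fail, so the formula is unsatisfiable.

No satisfying assignment exists.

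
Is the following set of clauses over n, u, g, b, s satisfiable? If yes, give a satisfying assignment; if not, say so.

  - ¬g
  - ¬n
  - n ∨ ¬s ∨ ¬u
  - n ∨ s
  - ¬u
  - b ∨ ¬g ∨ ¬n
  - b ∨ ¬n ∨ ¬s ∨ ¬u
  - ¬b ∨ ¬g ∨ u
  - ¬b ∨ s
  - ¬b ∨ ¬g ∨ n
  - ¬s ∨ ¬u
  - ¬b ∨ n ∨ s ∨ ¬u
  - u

Case u = True:
  Clause (¬u) is falsified — contradiction.
Case u = False:
  Clause (u) is falsified — contradiction.
Both cases fail, so the formula is unsatisfiable.

Unsatisfiable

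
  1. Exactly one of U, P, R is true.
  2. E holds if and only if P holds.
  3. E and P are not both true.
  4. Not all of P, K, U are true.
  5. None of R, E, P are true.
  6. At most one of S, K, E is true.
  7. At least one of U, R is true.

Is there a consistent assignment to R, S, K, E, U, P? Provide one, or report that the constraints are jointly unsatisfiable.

R = False; S = False; K = False; E = False; U = True; P = False

  (1) {U, P, R}: 1 true — exactly one ✓
  (2) E=F, P=F — same ✓
  (3) E=F, P=F — not both ✓
  (4) {P, K, U}: 1/3 true — not all ✓
  (5) {R, E, P}: 0 true — none ✓
  (6) {S, K, E}: 0 true — at most one ✓
  (7) {U, R}: 1 true — at least one ✓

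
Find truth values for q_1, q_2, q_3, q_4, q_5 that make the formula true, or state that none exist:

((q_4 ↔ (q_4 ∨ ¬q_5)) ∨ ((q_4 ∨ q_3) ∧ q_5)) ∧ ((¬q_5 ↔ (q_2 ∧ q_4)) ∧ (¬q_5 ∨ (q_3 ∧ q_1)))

q_1 = True, q_2 = False, q_3 = True, q_4 = False, q_5 = True

  (q_4 ↔ (q_4 ∨ ¬q_5)) ∨ ((q_4 ∨ q_3) ∧ q_5) = True
    q_4 ↔ (q_4 ∨ ¬q_5) = True
      q_4 ∨ ¬q_5 = False
        ¬q_5 = False
    (q_4 ∨ q_3) ∧ q_5 = True
      q_4 ∨ q_3 = True
  (¬q_5 ↔ (q_2 ∧ q_4)) ∧ (¬q_5 ∨ (q_3 ∧ q_1)) = True
    ¬q_5 ↔ (q_2 ∧ q_4) = True
      ¬q_5 = False
      q_2 ∧ q_4 = False
    ¬q_5 ∨ (q_3 ∧ q_1) = True
      ¬q_5 = False
      q_3 ∧ q_1 = True
Both conjuncts True, so the formula holds.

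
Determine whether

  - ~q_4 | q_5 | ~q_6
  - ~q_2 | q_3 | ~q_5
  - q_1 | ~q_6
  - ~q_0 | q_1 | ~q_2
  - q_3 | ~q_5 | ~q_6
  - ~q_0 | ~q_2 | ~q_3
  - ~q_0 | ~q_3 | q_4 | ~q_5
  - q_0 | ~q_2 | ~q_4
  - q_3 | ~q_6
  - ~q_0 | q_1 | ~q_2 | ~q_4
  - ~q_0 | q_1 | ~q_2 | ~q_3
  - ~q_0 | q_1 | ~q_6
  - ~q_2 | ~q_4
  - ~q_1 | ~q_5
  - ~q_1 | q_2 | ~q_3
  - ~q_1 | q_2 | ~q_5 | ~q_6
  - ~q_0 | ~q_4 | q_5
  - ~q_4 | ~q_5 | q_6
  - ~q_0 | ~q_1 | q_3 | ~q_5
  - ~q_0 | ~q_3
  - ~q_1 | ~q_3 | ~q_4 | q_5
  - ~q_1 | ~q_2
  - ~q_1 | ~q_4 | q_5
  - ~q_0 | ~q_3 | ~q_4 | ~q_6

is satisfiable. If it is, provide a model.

Set q_0 = False.
Set q_1 = False.
  then (q_1 | ~q_6) forces q_6 = False.
Set q_2 = True.
  then (q_0 | ~q_2 | ~q_4) forces q_4 = False.
Set q_3 = True.
Set q_5 = False.
All clauses satisfied.

q_0=F; q_1=F; q_2=T; q_3=T; q_4=F; q_5=F; q_6=F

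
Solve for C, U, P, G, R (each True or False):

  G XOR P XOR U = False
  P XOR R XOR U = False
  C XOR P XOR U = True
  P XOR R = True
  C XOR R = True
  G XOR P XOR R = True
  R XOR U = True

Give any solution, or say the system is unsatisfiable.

C: True; U: True; P: True; G: False; R: False

G XOR P XOR U = F XOR T XOR T = False ✓
P XOR R XOR U = T XOR F XOR T = False ✓
C XOR P XOR U = T XOR T XOR T = True ✓
P XOR R = T XOR F = True ✓
C XOR R = T XOR F = True ✓
G XOR P XOR R = F XOR T XOR F = True ✓
R XOR U = F XOR T = True ✓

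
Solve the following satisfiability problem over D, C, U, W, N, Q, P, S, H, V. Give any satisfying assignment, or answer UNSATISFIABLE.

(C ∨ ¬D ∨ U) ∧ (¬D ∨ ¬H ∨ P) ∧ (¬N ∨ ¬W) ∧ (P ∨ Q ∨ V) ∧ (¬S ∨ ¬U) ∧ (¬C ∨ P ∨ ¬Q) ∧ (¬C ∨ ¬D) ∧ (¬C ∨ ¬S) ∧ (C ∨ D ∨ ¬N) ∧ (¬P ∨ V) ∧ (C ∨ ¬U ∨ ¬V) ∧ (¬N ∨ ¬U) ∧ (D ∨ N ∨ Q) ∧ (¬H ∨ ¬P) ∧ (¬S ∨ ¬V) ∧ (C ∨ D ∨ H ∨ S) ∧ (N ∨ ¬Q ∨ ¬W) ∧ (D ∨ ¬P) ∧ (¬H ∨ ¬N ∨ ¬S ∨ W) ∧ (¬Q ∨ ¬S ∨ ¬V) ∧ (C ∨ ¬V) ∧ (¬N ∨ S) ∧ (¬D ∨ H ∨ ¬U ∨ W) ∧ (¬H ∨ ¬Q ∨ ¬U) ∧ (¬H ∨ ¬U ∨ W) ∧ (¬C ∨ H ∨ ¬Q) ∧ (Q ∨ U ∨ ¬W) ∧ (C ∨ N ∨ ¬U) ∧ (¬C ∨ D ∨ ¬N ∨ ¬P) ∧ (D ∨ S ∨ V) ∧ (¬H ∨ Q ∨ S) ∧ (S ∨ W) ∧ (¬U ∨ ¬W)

D = False, C = False, U = False, W = False, N = False, Q = True, P = False, S = True, H = True, V = False

Set D = False.
  then (D ∨ ¬P) forces P = False.
Try C = True:
  (¬C ∨ P ∨ ¬Q) forces Q = False.
  (P ∨ Q ∨ V) forces V = True.
  (¬C ∨ ¬S) forces S = False.
  (D ∨ N ∨ Q) forces N = True.
  clause (¬N ∨ S) is falsified — backtrack.
So C = False.
  then (C ∨ D ∨ ¬N) forces N = False.
  then (D ∨ N ∨ Q) forces Q = True.
  then (N ∨ ¬Q ∨ ¬W) forces W = False.
  then (C ∨ ¬V) forces V = False.
  then (C ∨ N ∨ ¬U) forces U = False.
  then (D ∨ S ∨ V) forces S = True.
Set H = True.
All clauses satisfied.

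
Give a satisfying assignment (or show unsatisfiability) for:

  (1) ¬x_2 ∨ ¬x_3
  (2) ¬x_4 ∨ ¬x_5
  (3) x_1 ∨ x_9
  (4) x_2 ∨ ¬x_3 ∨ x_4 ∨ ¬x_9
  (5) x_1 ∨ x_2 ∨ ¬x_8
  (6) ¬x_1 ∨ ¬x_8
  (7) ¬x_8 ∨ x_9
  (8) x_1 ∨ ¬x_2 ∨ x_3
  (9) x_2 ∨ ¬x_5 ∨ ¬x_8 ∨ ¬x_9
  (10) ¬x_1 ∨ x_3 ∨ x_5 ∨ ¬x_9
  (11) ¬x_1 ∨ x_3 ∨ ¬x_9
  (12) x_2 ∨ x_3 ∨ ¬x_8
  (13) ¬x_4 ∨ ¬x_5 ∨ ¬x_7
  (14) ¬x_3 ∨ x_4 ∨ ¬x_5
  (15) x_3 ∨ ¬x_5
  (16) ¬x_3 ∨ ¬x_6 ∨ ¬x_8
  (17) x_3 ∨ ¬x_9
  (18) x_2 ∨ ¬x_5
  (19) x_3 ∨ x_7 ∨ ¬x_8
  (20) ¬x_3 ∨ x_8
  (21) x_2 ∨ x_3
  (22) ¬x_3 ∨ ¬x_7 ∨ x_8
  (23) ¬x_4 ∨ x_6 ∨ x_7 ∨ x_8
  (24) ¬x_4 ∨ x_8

x_1 = True; x_2 = True; x_3 = False; x_4 = False; x_5 = False; x_6 = False; x_7 = True; x_8 = False; x_9 = False

Set x_1 = True.
  then (¬x_1 ∨ ¬x_8) forces x_8 = False.
  then (¬x_3 ∨ x_8) forces x_3 = False.
  then (x_2 ∨ x_3) forces x_2 = True.
  then (¬x_4 ∨ x_8) forces x_4 = False.
  then (¬x_1 ∨ x_3 ∨ ¬x_9) forces x_9 = False.
  then (x_3 ∨ ¬x_5) forces x_5 = False.
Set x_6 = False.
Set x_7 = True.
All clauses satisfied.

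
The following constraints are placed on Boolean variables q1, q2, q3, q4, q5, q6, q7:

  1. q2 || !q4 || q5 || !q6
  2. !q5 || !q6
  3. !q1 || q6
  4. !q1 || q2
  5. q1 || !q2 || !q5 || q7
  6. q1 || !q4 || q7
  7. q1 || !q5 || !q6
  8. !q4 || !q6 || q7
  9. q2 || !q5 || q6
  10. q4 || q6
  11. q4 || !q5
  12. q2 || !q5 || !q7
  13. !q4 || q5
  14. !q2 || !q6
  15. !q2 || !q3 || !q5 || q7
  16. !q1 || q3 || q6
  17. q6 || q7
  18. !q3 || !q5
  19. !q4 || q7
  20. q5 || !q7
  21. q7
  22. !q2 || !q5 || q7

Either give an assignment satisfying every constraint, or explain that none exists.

q1 = False; q2 = True; q3 = False; q4 = True; q5 = True; q6 = False; q7 = True

Unit clause (q7) forces q7 = True.
In (q5 || !q7) only q5 is left, so q5 = True.
In (!q5 || !q6) only !q6 is left, so q6 = False.
In (!q1 || q6) only !q1 is left, so q1 = False.
In (q2 || !q5 || q6) only q2 is left, so q2 = True.
In (q4 || q6) only q4 is left, so q4 = True.
In (!q3 || !q5) only !q3 is left, so q3 = False.
All clauses satisfied.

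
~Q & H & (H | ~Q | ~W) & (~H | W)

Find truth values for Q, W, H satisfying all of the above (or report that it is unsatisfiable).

Unit clause (~Q) forces Q = False.
Unit clause (H) forces H = True.
In (~H | W) only W is left, so W = True.
All clauses satisfied.

Q = False, W = True, H = True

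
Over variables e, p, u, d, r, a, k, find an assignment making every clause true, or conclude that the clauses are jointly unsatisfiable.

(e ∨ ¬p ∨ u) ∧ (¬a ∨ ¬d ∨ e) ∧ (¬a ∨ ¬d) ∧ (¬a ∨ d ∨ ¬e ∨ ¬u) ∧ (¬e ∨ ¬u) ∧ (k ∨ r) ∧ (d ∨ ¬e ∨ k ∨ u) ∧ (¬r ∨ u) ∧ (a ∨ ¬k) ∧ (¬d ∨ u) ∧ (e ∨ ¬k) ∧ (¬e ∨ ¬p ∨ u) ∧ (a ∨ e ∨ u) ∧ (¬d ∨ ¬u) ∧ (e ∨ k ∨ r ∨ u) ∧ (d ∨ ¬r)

e: True, p: False, u: False, d: False, r: False, a: True, k: True

Try e = False:
  (e ∨ ¬k) forces k = False.
  (k ∨ r) forces r = True.
  (¬r ∨ u) forces u = True.
  (¬d ∨ ¬u) forces d = False.
  clause (d ∨ ¬r) is falsified — backtrack.
So e = True.
  then (¬e ∨ ¬u) forces u = False.
  then (¬r ∨ u) forces r = False.
  then (¬d ∨ u) forces d = False.
  then (¬e ∨ ¬p ∨ u) forces p = False.
  then (k ∨ r) forces k = True.
  then (a ∨ ¬k) forces a = True.
All clauses satisfied.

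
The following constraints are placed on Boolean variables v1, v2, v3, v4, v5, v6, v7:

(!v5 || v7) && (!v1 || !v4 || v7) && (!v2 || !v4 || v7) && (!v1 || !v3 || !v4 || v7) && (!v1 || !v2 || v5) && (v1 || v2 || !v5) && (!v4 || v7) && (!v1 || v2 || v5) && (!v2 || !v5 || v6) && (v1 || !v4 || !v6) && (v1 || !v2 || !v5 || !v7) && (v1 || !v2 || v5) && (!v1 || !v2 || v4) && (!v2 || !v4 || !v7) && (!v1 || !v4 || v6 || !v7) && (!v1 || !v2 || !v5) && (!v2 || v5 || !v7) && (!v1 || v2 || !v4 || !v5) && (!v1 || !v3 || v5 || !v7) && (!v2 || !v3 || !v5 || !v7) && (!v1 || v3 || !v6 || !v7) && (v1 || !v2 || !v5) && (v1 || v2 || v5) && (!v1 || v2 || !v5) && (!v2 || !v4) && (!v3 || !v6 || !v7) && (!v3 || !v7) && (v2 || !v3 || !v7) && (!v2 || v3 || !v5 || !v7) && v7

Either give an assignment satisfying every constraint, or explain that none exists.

Unsatisfiable

Case v5 = True:
  (!v5 || v7) forces v7 = True.
  (!v3 || !v7) forces v3 = False.
  (!v2 || v3 || !v5 || !v7) forces v2 = False.
  (v1 || v2 || !v5) forces v1 = True.
  Clause (!v1 || v2 || !v5) is falsified — contradiction.
Case v5 = False:
  (v7) forces v7 = True.
  (!v2 || v5 || !v7) forces v2 = False.
  (!v1 || v2 || v5) forces v1 = False.
  Clause (v1 || v2 || v5) is falsified — contradiction.
Both cases fail, so the formula is unsatisfiable.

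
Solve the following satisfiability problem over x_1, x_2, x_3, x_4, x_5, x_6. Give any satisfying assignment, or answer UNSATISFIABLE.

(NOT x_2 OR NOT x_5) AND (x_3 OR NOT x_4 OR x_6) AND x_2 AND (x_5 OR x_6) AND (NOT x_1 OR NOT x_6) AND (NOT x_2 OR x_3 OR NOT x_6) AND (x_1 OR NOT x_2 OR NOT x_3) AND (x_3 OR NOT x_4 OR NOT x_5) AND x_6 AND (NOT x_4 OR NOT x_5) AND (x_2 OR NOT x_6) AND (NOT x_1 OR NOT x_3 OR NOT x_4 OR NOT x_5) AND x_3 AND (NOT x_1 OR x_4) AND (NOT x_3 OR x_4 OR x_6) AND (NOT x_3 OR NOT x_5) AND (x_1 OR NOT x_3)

The formula is unsatisfiable.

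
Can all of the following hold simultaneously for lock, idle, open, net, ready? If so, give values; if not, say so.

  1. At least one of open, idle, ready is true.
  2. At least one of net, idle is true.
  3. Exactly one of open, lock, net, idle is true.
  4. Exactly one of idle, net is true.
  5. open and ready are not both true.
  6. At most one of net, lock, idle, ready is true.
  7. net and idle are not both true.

lock=F; idle=T; open=F; net=F; ready=F

  (1) {open, idle, ready}: 1 true — at least one ✓
  (2) {net, idle}: 1 true — at least one ✓
  (3) {open, lock, net, idle}: 1 true — exactly one ✓
  (4) {idle, net}: 1 true — exactly one ✓
  (5) open=F, ready=F — not both ✓
  (6) {net, lock, idle, ready}: 1 true — at most one ✓
  (7) net=F, idle=T — not both ✓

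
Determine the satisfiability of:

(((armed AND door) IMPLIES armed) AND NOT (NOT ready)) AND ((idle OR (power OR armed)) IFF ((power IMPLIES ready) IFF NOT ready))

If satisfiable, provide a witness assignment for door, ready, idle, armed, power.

door = True, ready = True, idle = False, armed = False, power = False

  ((armed AND door) IMPLIES armed) AND NOT (NOT ready) = True
    (armed AND door) IMPLIES armed = True
      armed AND door = False
    NOT (NOT ready) = True
      NOT ready = False
  (idle OR (power OR armed)) IFF ((power IMPLIES ready) IFF NOT ready) = True
    idle OR (power OR armed) = False
      power OR armed = False
    (power IMPLIES ready) IFF NOT ready = False
      power IMPLIES ready = True
      NOT ready = False
Both conjuncts True, so the formula holds.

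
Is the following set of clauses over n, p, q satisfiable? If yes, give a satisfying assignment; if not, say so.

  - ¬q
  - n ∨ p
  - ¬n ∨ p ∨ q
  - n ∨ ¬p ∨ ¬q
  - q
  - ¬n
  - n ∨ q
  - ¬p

Unsatisfiable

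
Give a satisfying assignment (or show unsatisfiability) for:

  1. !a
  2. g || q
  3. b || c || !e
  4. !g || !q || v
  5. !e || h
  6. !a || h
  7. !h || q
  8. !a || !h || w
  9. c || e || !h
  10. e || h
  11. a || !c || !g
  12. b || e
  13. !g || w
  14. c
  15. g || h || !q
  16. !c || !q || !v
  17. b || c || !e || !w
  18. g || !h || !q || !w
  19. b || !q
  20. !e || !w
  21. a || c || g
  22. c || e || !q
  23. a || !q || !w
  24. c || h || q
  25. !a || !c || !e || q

Unit clause (!a) forces a = False.
Unit clause (c) forces c = True.
In (a || !c || !g) only !g is left, so g = False.
In (g || q) only q is left, so q = True.
In (g || h || !q) only h is left, so h = True.
In (!c || !q || !v) only !v is left, so v = False.
In (g || !h || !q || !w) only !w is left, so w = False.
In (b || !q) only b is left, so b = True.
Set e = True.
All clauses satisfied.

w = False, e = True, h = True, a = False, b = True, g = False, c = True, q = True, v = False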